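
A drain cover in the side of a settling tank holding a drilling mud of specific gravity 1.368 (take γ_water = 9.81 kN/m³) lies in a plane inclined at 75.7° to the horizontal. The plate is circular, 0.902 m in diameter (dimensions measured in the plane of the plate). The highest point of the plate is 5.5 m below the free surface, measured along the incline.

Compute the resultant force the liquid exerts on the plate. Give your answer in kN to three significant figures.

γ = 1.368 × 9.81 = 13.42008 kN/m³.
Let θ = 75.7° be the plate's angle to the horizontal; measure y along the incline from where the plane meets the free surface. Vertical depth h = y·sinθ with sinθ = 0.969016.
The centroid is at the centre, 0.451 m below the top of the plate, so y_c = 5.5 + 0.451 = 5.951 m and h_c = 5.951 × 0.969016 = 5.76661 m.
A = π(0.451)² = 0.639003 m².
Resultant F = γ·h_c·A = 13.42008 × 5.76661 × 0.639003 = 49.4514 kN.

F ≈ 49.5 kN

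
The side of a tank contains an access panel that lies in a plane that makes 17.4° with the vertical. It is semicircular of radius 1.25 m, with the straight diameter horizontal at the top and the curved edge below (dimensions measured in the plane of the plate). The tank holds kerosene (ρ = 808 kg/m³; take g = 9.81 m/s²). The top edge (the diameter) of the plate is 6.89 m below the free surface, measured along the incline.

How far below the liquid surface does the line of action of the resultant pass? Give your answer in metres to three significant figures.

h_p = 7.09 m

γ = ρg = 808 × 9.81 / 1000 = 7.92648 kN/m³.
The plate makes 17.4° with the vertical, i.e. θ = 90° − 17.4° = 72.6° to the horizontal. Measuring y along the incline from the free-surface line, vertical depth h = y·sinθ with sinθ = 0.954240.
The centroid of a semicircle lies 4r/(3π) = 0.530516 m from the diameter, here below the top edge, so y_c = 6.89 + 0.530516 = 7.42052 m and h_c = 7.42052 × 0.954240 = 7.08096 m.
A = πr²/2 = π × 1.25²/2 = 2.45437 m².
Resultant F = γ·h_c·A = 7.92648 × 7.08096 × 2.45437 = 137.757 kN.
I_c = (π/8 − 8/(9π))·r⁴ = 0.109757 × 1.25⁴ = 0.267961 m⁴.
Centre of pressure: y_p = y_c + I_c/(y_c·A) = 7.42052 + 0.267961/(7.42052 × 2.45437) = 7.42052 + 0.0147129 = 7.43523 m along the plane.
Vertically, h_p = y_p·sinθ = 7.43523 × 0.954240 = 7.09499 m.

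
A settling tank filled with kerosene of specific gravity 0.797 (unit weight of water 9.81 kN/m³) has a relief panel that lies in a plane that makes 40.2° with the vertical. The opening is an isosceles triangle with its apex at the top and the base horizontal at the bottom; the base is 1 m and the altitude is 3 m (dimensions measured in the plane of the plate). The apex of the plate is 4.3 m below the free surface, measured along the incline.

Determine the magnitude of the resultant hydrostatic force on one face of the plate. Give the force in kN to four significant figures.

F ≈ 56.43 kN

γ = 0.797 × 9.81 = 7.81857 kN/m³.
The plate makes 40.2° with the vertical, i.e. θ = 90° − 40.2° = 49.8° to the horizontal. Measuring y along the incline from the free-surface line, vertical depth h = y·sinθ with sinθ = 0.763796.
With the apex up, the centroid sits 2h/3 = 2 × 3/3 = 2 m below the apex, so y_c = 4.3 + 2 = 6.3 m and h_c = 6.3 × 0.763796 = 4.81191 m.
A = ½ × 1 × 3 = 1.5 m².
Resultant F = γ·h_c·A = 7.81857 × 4.81191 × 1.5 = 56.4334 kN.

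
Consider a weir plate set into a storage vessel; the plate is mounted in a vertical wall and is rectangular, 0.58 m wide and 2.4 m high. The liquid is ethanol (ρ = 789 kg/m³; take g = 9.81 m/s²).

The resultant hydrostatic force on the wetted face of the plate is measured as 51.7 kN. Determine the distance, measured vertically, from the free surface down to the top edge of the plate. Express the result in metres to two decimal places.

γ = ρg = 789 × 9.81 / 1000 = 7.74009 kN/m³.
A = 0.58 × 2.4 = 1.392 m².
From F = γ·h_c·A, the centroid depth is h_c = 51.7/(7.74009 × 1.392) = 4.7985 m.
The centroid lies 2.4/2 = 1.2 m below the top edge, so the top edge sits at h_top = 4.7985 − 1.2 = 3.5985 m below the surface.

d_top ≈ 3.60 m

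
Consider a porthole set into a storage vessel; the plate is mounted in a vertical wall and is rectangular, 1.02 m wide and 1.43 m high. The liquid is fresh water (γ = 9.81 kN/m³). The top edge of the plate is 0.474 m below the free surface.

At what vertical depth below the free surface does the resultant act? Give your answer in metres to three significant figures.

γ = 9.81 kN/m³.
The centroid lies 1.43/2 = 0.715 m below the top edge, so the centroid depth is h_c = 0.474 + 0.715 = 1.189 m.
A = 1.02 × 1.43 = 1.4586 m².
Resultant F = γ·h_c·A = 9.81 × 1.189 × 1.4586 = 17.0132 kN.
I_c = b·h³/12 = 1.02 × 1.43³/12 = 0.248558 m⁴.
Centre of pressure: y_p = y_c + I_c/(y_c·A) = 1.189 + 0.248558/(1.189 × 1.4586) = 1.189 + 0.143321 = 1.33232 m along the plane.

h_p = 1.33 m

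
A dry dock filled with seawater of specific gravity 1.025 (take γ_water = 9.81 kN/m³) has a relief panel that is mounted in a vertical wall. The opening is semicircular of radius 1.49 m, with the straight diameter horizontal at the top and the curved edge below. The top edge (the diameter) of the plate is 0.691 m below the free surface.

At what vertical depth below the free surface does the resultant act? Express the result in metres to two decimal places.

γ = 1.025 × 9.81 = 10.05525 kN/m³.
The centroid of a semicircle lies 4r/(3π) = 0.632376 m from the diameter, here below the top edge, so the centroid depth is h_c = 0.691 + 0.632376 = 1.32338 m.
A = πr²/2 = π × 1.49²/2 = 3.48732 m².
Resultant F = γ·h_c·A = 10.05525 × 1.32338 × 3.48732 = 46.4055 kN.
I_c = (π/8 − 8/(9π))·r⁴ = 0.109757 × 1.49⁴ = 0.540975 m⁴.
Centre of pressure: y_p = y_c + I_c/(y_c·A) = 1.32338 + 0.540975/(1.32338 × 3.48732) = 1.32338 + 0.11722 = 1.4406 m along the plane.

h_p = 1.44 m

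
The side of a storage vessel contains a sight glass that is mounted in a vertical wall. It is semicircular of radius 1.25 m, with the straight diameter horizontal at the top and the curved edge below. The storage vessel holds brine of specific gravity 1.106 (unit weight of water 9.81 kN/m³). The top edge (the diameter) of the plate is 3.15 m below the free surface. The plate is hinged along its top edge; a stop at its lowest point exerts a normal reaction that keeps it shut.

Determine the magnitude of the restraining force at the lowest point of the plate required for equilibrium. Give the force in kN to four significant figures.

P ≈ 43.92 kN

γ = 1.106 × 9.81 = 10.84986 kN/m³.
The centroid of a semicircle lies 4r/(3π) = 0.530516 m from the diameter, here below the top edge, so the centroid depth is h_c = 3.15 + 0.530516 = 3.68052 m.
A = πr²/2 = π × 1.25²/2 = 2.45437 m².
Resultant F = γ·h_c·A = 10.84986 × 3.68052 × 2.45437 = 98.0107 kN.
I_c = (π/8 − 8/(9π))·r⁴ = 0.109757 × 1.25⁴ = 0.267961 m⁴.
Centre of pressure: y_p = y_c + I_c/(y_c·A) = 3.68052 + 0.267961/(3.68052 × 2.45437) = 3.68052 + 0.0296635 = 3.71018 m along the plane.
The resultant acts 0.530516 + 0.0296635 = 0.560179 m (along the plate) below the hinge at the top edge, so the moment about the hinge is M = F × 0.560179 = 98.0107 × 0.560179 = 54.9035 kN·m.
A normal force at the bottom, 1.25 m from the hinge, must supply this moment: P = 54.9035/1.25 = 43.9228 kN.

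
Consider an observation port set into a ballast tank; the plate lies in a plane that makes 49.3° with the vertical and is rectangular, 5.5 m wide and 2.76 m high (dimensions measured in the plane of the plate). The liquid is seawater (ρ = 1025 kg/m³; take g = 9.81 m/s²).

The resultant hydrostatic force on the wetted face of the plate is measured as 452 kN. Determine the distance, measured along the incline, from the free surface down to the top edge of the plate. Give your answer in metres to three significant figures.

γ = ρg = 1025 × 9.81 / 1000 = 10.05525 kN/m³.
A = 5.5 × 2.76 = 15.18 m².
From F = γ·h_c·A, the centroid depth is h_c = 452/(10.05525 × 15.18) = 2.96124 m.
The plate makes 49.3° with the vertical, i.e. θ = 90° − 49.3° = 40.7° to the horizontal. Measuring y along the incline from the free-surface line, vertical depth h = y·sinθ with sinθ = 0.652098.
Along the incline, y_c = h_c/sinθ = 2.96124/0.652098 = 4.5411 m.
The centroid lies 2.76/2 = 1.38 m below the top edge, so the top edge sits at y_top = 4.5411 − 1.38 = 3.1611 m along the incline.

y_top ≈ 3.16 m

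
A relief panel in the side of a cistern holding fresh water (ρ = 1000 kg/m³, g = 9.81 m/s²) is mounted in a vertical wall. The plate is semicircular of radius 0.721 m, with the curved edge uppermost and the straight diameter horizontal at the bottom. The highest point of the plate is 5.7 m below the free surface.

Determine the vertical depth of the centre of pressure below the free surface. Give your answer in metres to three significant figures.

γ = ρg = 1000 × 9.81 = 9810 N/m³ = 9.81 kN/m³.
The centroid lies 4r/(3π) = 0.306002 m above the diameter, so r − 4r/(3π) = 0.721 − 0.306002 = 0.414998 m below the topmost point, so the centroid depth is h_c = 5.7 + 0.414998 = 6.115 m.
A = πr²/2 = π × 0.721²/2 = 0.816564 m².
Resultant F = γ·h_c·A = 9.81 × 6.115 × 0.816564 = 48.9842 kN.
I_c = (π/8 − 8/(9π))·r⁴ = 0.109757 × 0.721⁴ = 0.0296601 m⁴.
Centre of pressure: y_p = y_c + I_c/(y_c·A) = 6.115 + 0.0296601/(6.115 × 0.816564) = 6.115 + 0.00593999 = 6.12094 m along the plane.

h_p = 6.12 m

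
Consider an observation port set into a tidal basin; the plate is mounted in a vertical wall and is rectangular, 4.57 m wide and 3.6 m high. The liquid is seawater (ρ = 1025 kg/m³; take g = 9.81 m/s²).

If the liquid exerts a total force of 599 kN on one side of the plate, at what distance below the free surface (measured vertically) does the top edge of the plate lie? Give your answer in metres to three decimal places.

γ = ρg = 1025 × 9.81 / 1000 = 10.05525 kN/m³.
A = 4.57 × 3.6 = 16.452 m².
From F = γ·h_c·A, the centroid depth is h_c = 599/(10.05525 × 16.452) = 3.62089 m.
The centroid lies 3.6/2 = 1.8 m below the top edge, so the top edge sits at h_top = 3.62089 − 1.8 = 1.82089 m below the surface.

d_top ≈ 1.821 m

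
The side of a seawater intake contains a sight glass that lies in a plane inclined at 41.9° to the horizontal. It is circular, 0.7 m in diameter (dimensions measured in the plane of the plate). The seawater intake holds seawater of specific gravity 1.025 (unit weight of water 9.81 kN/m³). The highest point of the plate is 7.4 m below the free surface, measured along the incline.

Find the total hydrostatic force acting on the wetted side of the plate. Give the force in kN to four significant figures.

F ≈ 20.03 kN

γ = 1.025 × 9.81 = 10.05525 kN/m³.
Let θ = 41.9° be the plate's angle to the horizontal; measure y along the incline from where the plane meets the free surface. Vertical depth h = y·sinθ with sinθ = 0.667833.
The centroid is at the centre, 0.35 m below the top of the plate, so y_c = 7.4 + 0.35 = 7.75 m and h_c = 7.75 × 0.667833 = 5.17571 m.
A = π(0.35)² = 0.384845 m².
Resultant F = γ·h_c·A = 10.05525 × 5.17571 × 0.384845 = 20.0285 kN.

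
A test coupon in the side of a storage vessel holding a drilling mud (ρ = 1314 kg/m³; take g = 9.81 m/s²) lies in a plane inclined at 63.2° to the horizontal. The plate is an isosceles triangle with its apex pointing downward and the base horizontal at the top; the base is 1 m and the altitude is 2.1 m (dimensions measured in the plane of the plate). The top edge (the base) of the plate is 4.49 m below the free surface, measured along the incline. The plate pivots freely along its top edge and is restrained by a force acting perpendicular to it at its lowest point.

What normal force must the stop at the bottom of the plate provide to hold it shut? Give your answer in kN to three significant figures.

γ = ρg = 1314 × 9.81 / 1000 = 12.89034 kN/m³.
Let θ = 63.2° be the plate's angle to the horizontal; measure y along the incline from where the plane meets the free surface. Vertical depth h = y·sinθ with sinθ = 0.892586.
With the apex down, the centroid sits h/3 = 2.1/3 = 0.7 m below the base (the top edge), so y_c = 4.49 + 0.7 = 5.19 m and h_c = 5.19 × 0.892586 = 4.63252 m.
A = ½ × 1 × 2.1 = 1.05 m².
Resultant F = γ·h_c·A = 12.89034 × 4.63252 × 1.05 = 62.7005 kN.
I_c = b·h³/36 = 1 × 2.1³/36 = 0.25725 m⁴.
Centre of pressure: y_p = y_c + I_c/(y_c·A) = 5.19 + 0.25725/(5.19 × 1.05) = 5.19 + 0.0472062 = 5.23721 m along the plane.
The resultant acts 0.7 + 0.0472062 = 0.747206 m (along the plate) below the hinge at the top edge, so the moment about the hinge is M = F × 0.747206 = 62.7005 × 0.747206 = 46.8502 kN·m.
A normal force at the bottom, 2.1 m from the hinge, must supply this moment: P = 46.8502/2.1 = 22.3096 kN.

P ≈ 22.3 kN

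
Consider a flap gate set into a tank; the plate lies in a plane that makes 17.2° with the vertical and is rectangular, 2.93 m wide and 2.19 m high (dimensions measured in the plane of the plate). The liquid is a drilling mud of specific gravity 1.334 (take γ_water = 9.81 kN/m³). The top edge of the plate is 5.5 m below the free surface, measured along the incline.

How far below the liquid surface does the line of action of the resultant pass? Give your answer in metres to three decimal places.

h_p = 6.358 m

γ = 1.334 × 9.81 = 13.08654 kN/m³.
The plate makes 17.2° with the vertical, i.e. θ = 90° − 17.2° = 72.8° to the horizontal. Measuring y along the incline from the free-surface line, vertical depth h = y·sinθ with sinθ = 0.955278.
The centroid lies 2.19/2 = 1.095 m below the top edge, so y_c = 5.5 + 1.095 = 6.595 m and h_c = 6.595 × 0.955278 = 6.30006 m.
A = 2.93 × 2.19 = 6.4167 m².
Resultant F = γ·h_c·A = 13.08654 × 6.30006 × 6.4167 = 529.031 kN.
I_c = b·h³/12 = 2.93 × 2.19³/12 = 2.56459 m⁴.
Centre of pressure: y_p = y_c + I_c/(y_c·A) = 6.595 + 2.56459/(6.595 × 6.4167) = 6.595 + 0.0606026 = 6.6556 m along the plane.
Vertically, h_p = y_p·sinθ = 6.6556 × 0.955278 = 6.35795 m.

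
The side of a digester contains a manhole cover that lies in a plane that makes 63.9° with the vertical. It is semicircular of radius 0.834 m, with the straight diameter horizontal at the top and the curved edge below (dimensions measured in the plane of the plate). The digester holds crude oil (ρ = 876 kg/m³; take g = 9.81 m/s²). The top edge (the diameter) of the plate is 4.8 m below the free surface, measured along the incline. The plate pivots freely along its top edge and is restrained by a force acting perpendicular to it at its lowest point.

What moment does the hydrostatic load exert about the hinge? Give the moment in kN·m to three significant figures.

M ≈ 7.74 kN·m

γ = ρg = 876 × 9.81 / 1000 = 8.59356 kN/m³.
The plate makes 63.9° with the vertical, i.e. θ = 90° − 63.9° = 26.1° to the horizontal. Measuring y along the incline from the free-surface line, vertical depth h = y·sinθ with sinθ = 0.439939.
The centroid of a semicircle lies 4r/(3π) = 0.353961 m from the diameter, here below the top edge, so y_c = 4.8 + 0.353961 = 5.15396 m and h_c = 5.15396 × 0.439939 = 2.26743 m.
A = πr²/2 = π × 0.834²/2 = 1.09258 m².
Resultant F = γ·h_c·A = 8.59356 × 2.26743 × 1.09258 = 21.2892 kN.
I_c = (π/8 − 8/(9π))·r⁴ = 0.109757 × 0.834⁴ = 0.0531002 m⁴.
Centre of pressure: y_p = y_c + I_c/(y_c·A) = 5.15396 + 0.0531002/(5.15396 × 1.09258) = 5.15396 + 0.00942979 = 5.16339 m along the plane.
The resultant acts 0.353961 + 0.00942979 = 0.363391 m (along the plate) below the hinge at the top edge, so the moment about the hinge is M = F × 0.363391 = 21.2892 × 0.363391 = 7.7363 kN·m.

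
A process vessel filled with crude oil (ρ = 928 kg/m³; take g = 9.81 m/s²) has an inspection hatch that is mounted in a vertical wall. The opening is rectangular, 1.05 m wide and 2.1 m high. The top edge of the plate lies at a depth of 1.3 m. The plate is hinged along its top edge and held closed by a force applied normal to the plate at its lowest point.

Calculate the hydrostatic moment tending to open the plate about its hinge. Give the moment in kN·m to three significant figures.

M ≈ 56.9 kN·m

γ = ρg = 928 × 9.81 / 1000 = 9.10368 kN/m³.
The centroid lies 2.1/2 = 1.05 m below the top edge, so the centroid depth is h_c = 1.3 + 1.05 = 2.35 m.
A = 1.05 × 2.1 = 2.205 m².
Resultant F = γ·h_c·A = 9.10368 × 2.35 × 2.205 = 47.173 kN.
I_c = b·h³/12 = 1.05 × 2.1³/12 = 0.810338 m⁴.
Centre of pressure: y_p = y_c + I_c/(y_c·A) = 2.35 + 0.810338/(2.35 × 2.205) = 2.35 + 0.156383 = 2.50638 m along the plane.
The resultant acts 1.05 + 0.156383 = 1.20638 m (along the plate) below the hinge at the top edge, so the moment about the hinge is M = F × 1.20638 = 47.173 × 1.20638 = 56.9086 kN·m.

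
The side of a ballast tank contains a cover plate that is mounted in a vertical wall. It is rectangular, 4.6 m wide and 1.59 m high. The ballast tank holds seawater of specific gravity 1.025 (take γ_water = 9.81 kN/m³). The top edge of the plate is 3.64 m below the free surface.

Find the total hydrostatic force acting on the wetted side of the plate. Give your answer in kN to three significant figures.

F ≈ 326 kN

γ = 1.025 × 9.81 = 10.05525 kN/m³.
The centroid lies 1.59/2 = 0.795 m below the top edge, so the centroid depth is h_c = 3.64 + 0.795 = 4.435 m.
A = 4.6 × 1.59 = 7.314 m².
Resultant F = γ·h_c·A = 10.05525 × 4.435 × 7.314 = 326.168 kN.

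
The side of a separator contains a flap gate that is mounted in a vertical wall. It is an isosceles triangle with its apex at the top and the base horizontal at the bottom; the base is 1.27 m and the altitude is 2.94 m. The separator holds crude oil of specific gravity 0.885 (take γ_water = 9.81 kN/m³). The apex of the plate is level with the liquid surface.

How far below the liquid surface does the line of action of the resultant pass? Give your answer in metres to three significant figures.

h_p = 2.21 m

γ = 0.885 × 9.81 = 8.68185 kN/m³.
With the apex up, the centroid sits 2h/3 = 2 × 2.94/3 = 1.96 m below the apex, so the centroid depth is h_c = 1.96 m.
A = ½ × 1.27 × 2.94 = 1.8669 m².
Resultant F = γ·h_c·A = 8.68185 × 1.96 × 1.8669 = 31.768 kN.
I_c = b·h³/36 = 1.27 × 2.94³/36 = 0.896485 m⁴.
Centre of pressure: y_p = y_c + I_c/(y_c·A) = 1.96 + 0.896485/(1.96 × 1.8669) = 1.96 + 0.245 = 2.205 m along the plane.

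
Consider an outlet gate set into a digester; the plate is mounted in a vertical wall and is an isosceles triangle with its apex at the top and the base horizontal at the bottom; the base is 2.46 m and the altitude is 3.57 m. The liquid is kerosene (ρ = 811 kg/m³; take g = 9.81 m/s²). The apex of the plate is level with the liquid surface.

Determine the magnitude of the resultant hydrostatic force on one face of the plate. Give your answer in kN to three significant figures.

F ≈ 83.1 kN

γ = ρg = 811 × 9.81 / 1000 = 7.95591 kN/m³.
With the apex up, the centroid sits 2h/3 = 2 × 3.57/3 = 2.38 m below the apex, so the centroid depth is h_c = 2.38 m.
A = ½ × 2.46 × 3.57 = 4.3911 m².
Resultant F = γ·h_c·A = 7.95591 × 2.38 × 4.3911 = 83.1458 kN.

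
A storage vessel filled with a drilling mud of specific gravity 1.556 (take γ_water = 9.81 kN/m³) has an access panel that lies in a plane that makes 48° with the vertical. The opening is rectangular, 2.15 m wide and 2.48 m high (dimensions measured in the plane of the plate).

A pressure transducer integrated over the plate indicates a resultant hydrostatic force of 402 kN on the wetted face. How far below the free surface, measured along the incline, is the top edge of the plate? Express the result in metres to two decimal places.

γ = 1.556 × 9.81 = 15.26436 kN/m³.
A = 2.15 × 2.48 = 5.332 m².
From F = γ·h_c·A, the centroid depth is h_c = 402/(15.26436 × 5.332) = 4.93921 m.
The plate makes 48° with the vertical, i.e. θ = 90° − 48° = 42° to the horizontal. Measuring y along the incline from the free-surface line, vertical depth h = y·sinθ with sinθ = 0.669131.
Along the incline, y_c = h_c/sinθ = 4.93921/0.669131 = 7.38153 m.
The centroid lies 2.48/2 = 1.24 m below the top edge, so the top edge sits at y_top = 7.38153 − 1.24 = 6.14153 m along the incline.

y_top ≈ 6.14 m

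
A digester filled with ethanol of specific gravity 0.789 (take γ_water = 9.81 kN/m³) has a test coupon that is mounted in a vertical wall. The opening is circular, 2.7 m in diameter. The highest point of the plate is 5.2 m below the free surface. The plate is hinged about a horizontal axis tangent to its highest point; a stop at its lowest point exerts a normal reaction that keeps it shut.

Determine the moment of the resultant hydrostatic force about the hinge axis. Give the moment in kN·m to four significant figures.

M ≈ 412.1 kN·m

γ = 0.789 × 9.81 = 7.74009 kN/m³.
The centroid is at the centre, 1.35 m below the top of the plate, so the centroid depth is h_c = 5.2 + 1.35 = 6.55 m.
A = π(1.35)² = 5.72555 m².
Resultant F = γ·h_c·A = 7.74009 × 6.55 × 5.72555 = 290.272 kN.
I_c = πr⁴/4 = π × 1.35⁴/4 = 2.6087 m⁴.
Centre of pressure: y_p = y_c + I_c/(y_c·A) = 6.55 + 2.6087/(6.55 × 5.72555) = 6.55 + 0.069561 = 6.61956 m along the plane.
The resultant acts 1.35 + 0.069561 = 1.41956 m (along the plate) below the hinge at the top edge, so the moment about the hinge is M = F × 1.41956 = 290.272 × 1.41956 = 412.059 kN·m.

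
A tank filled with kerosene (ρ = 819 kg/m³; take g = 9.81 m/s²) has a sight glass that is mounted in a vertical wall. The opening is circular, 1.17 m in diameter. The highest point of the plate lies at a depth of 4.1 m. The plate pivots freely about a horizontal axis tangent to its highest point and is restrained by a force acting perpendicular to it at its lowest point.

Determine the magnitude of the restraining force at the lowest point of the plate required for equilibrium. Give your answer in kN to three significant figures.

γ = ρg = 819 × 9.81 / 1000 = 8.03439 kN/m³.
The centroid is at the centre, 0.585 m below the top of the plate, so the centroid depth is h_c = 4.1 + 0.585 = 4.685 m.
A = π(0.585)² = 1.07513 m².
Resultant F = γ·h_c·A = 8.03439 × 4.685 × 1.07513 = 40.4691 kN.
I_c = πr⁴/4 = π × 0.585⁴/4 = 0.0919842 m⁴.
Centre of pressure: y_p = y_c + I_c/(y_c·A) = 4.685 + 0.0919842/(4.685 × 1.07513) = 4.685 + 0.0182618 = 4.70326 m along the plane.
The resultant acts 0.585 + 0.0182618 = 0.603262 m (along the plate) below the hinge at the top edge, so the moment about the hinge is M = F × 0.603262 = 40.4691 × 0.603262 = 24.4135 kN·m.
A normal force at the bottom, 1.17 m from the hinge, must supply this moment: P = 24.4135/1.17 = 20.8662 kN.

P ≈ 20.9 kN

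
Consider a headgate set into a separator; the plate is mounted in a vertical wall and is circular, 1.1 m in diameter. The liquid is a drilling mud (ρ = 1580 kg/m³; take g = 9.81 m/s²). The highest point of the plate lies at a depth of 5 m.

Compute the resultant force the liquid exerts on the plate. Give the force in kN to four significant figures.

γ = ρg = 1580 × 9.81 / 1000 = 15.4998 kN/m³.
The centroid is at the centre, 0.55 m below the top of the plate, so the centroid depth is h_c = 5 + 0.55 = 5.55 m.
A = π(0.55)² = 0.950332 m².
Resultant F = γ·h_c·A = 15.4998 × 5.55 × 0.950332 = 81.7513 kN.

F ≈ 81.75 kN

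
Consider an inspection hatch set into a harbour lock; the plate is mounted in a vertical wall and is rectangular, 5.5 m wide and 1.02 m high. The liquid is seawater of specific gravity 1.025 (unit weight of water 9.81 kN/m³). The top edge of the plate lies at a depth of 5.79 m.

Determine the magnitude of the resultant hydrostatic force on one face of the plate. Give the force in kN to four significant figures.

γ = 1.025 × 9.81 = 10.05525 kN/m³.
The centroid lies 1.02/2 = 0.51 m below the top edge, so the centroid depth is h_c = 5.79 + 0.51 = 6.3 m.
A = 5.5 × 1.02 = 5.61 m².
Resultant F = γ·h_c·A = 10.05525 × 6.3 × 5.61 = 355.383 kN.

F ≈ 355.4 kN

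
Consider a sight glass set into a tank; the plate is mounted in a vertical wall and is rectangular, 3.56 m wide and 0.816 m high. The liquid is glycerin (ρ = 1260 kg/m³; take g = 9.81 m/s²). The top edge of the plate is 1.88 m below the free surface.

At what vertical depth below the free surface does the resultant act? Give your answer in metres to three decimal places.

γ = ρg = 1260 × 9.81 / 1000 = 12.3606 kN/m³.
The centroid lies 0.816/2 = 0.408 m below the top edge, so the centroid depth is h_c = 1.88 + 0.408 = 2.288 m.
A = 3.56 × 0.816 = 2.90496 m².
Resultant F = γ·h_c·A = 12.3606 × 2.288 × 2.90496 = 82.1553 kN.
I_c = b·h³/12 = 3.56 × 0.816³/12 = 0.16119 m⁴.
Centre of pressure: y_p = y_c + I_c/(y_c·A) = 2.288 + 0.16119/(2.288 × 2.90496) = 2.288 + 0.0242517 = 2.31225 m along the plane.

h_p = 2.312 m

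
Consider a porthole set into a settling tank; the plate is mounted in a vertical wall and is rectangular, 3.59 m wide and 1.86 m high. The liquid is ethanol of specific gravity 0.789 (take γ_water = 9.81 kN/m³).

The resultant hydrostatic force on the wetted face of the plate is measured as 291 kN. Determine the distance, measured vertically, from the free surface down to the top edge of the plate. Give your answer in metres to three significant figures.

γ = 0.789 × 9.81 = 7.74009 kN/m³.
A = 3.59 × 1.86 = 6.6774 m².
From F = γ·h_c·A, the centroid depth is h_c = 291/(7.74009 × 6.6774) = 5.6304 m.
The centroid lies 1.86/2 = 0.93 m below the top edge, so the top edge sits at h_top = 5.6304 − 0.93 = 4.7004 m below the surface.

d_top ≈ 4.70 m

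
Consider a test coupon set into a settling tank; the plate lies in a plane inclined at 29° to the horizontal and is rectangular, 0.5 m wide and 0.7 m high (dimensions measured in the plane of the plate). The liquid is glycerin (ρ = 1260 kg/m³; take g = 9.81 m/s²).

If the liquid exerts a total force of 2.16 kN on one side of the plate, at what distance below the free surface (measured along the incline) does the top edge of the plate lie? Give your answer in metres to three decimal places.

γ = ρg = 1260 × 9.81 / 1000 = 12.3606 kN/m³.
A = 0.5 × 0.7 = 0.35 m².
From F = γ·h_c·A, the centroid depth is h_c = 2.16/(12.3606 × 0.35) = 0.499282 m.
Let θ = 29° be the plate's angle to the horizontal; measure y along the incline from where the plane meets the free surface. Vertical depth h = y·sinθ with sinθ = 0.484810.
Along the incline, y_c = h_c/sinθ = 0.499282/0.484810 = 1.02985 m.
The centroid lies 0.7/2 = 0.35 m below the top edge, so the top edge sits at y_top = 1.02985 − 0.35 = 0.67985 m along the incline.

y_top ≈ 0.680 m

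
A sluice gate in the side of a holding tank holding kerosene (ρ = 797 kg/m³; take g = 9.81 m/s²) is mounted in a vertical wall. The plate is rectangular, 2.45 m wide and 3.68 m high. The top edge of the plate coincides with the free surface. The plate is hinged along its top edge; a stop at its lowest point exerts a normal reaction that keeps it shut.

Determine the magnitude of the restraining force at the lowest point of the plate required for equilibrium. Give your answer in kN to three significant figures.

γ = ρg = 797 × 9.81 / 1000 = 7.81857 kN/m³.
The centroid lies 3.68/2 = 1.84 m below the top edge, so the centroid depth is h_c = 1.84 m.
A = 2.45 × 3.68 = 9.016 m².
Resultant F = γ·h_c·A = 7.81857 × 1.84 × 9.016 = 129.706 kN.
I_c = b·h³/12 = 2.45 × 3.68³/12 = 10.1749 m⁴.
Centre of pressure: y_p = y_c + I_c/(y_c·A) = 1.84 + 10.1749/(1.84 × 9.016) = 1.84 + 0.613336 = 2.45334 m along the plane.
The resultant acts 1.84 + 0.613336 = 2.45334 m (along the plate) below the hinge at the top edge, so the moment about the hinge is M = F × 2.45334 = 129.706 × 2.45334 = 318.213 kN·m.
A normal force at the bottom, 3.68 m from the hinge, must supply this moment: P = 318.213/3.68 = 86.4709 kN.

P ≈ 86.5 kN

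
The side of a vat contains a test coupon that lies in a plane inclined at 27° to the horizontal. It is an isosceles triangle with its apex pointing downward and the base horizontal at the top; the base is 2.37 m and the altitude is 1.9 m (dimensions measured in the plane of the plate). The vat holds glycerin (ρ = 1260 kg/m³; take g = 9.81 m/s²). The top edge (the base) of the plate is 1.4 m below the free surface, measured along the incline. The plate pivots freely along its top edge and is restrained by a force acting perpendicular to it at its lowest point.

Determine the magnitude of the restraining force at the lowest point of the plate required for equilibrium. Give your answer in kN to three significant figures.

γ = ρg = 1260 × 9.81 / 1000 = 12.3606 kN/m³.
Let θ = 27° be the plate's angle to the horizontal; measure y along the incline from where the plane meets the free surface. Vertical depth h = y·sinθ with sinθ = 0.453990.
With the apex down, the centroid sits h/3 = 1.9/3 = 0.633333 m below the base (the top edge), so y_c = 1.4 + 0.633333 = 2.03333 m and h_c = 2.03333 × 0.453990 = 0.923111 m.
A = ½ × 2.37 × 1.9 = 2.2515 m².
Resultant F = γ·h_c·A = 12.3606 × 0.923111 × 2.2515 = 25.6901 kN.
I_c = b·h³/36 = 2.37 × 1.9³/36 = 0.451551 m⁴.
Centre of pressure: y_p = y_c + I_c/(y_c·A) = 2.03333 + 0.451551/(2.03333 × 2.2515) = 2.03333 + 0.0986341 = 2.13196 m along the plane.
The resultant acts 0.633333 + 0.0986341 = 0.731967 m (along the plate) below the hinge at the top edge, so the moment about the hinge is M = F × 0.731967 = 25.6901 × 0.731967 = 18.8043 kN·m.
A normal force at the bottom, 1.9 m from the hinge, must supply this moment: P = 18.8043/1.9 = 9.897 kN.

P ≈ 9.90 kN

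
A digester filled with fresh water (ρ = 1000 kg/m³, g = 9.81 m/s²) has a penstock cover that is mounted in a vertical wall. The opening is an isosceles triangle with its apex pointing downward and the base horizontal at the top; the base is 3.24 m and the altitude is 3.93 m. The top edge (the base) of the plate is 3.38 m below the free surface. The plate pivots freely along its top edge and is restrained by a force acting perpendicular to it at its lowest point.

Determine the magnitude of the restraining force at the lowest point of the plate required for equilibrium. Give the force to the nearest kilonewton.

P ≈ 111 kN

γ = ρg = 1000 × 9.81 = 9810 N/m³ = 9.81 kN/m³.
With the apex down, the centroid sits h/3 = 3.93/3 = 1.31 m below the base (the top edge), so the centroid depth is h_c = 3.38 + 1.31 = 4.69 m.
A = ½ × 3.24 × 3.93 = 6.3666 m².
Resultant F = γ·h_c·A = 9.81 × 4.69 × 6.3666 = 292.92 kN.
I_c = b·h³/36 = 3.24 × 3.93³/36 = 5.46286 m⁴.
Centre of pressure: y_p = y_c + I_c/(y_c·A) = 4.69 + 5.46286/(4.69 × 6.3666) = 4.69 + 0.182953 = 4.87295 m along the plane.
The resultant acts 1.31 + 0.182953 = 1.49295 m (along the plate) below the hinge at the top edge, so the moment about the hinge is M = F × 1.49295 = 292.92 × 1.49295 = 437.315 kN·m.
A normal force at the bottom, 3.93 m from the hinge, must supply this moment: P = 437.315/3.93 = 111.276 kN.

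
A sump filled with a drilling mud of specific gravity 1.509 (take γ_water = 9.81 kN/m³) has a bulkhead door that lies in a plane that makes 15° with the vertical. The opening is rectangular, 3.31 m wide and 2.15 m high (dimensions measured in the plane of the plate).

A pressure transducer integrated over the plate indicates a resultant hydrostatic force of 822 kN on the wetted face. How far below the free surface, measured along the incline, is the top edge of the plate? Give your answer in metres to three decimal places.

y_top ≈ 7.003 m

γ = 1.509 × 9.81 = 14.80329 kN/m³.
A = 3.31 × 2.15 = 7.1165 m².
From F = γ·h_c·A, the centroid depth is h_c = 822/(14.80329 × 7.1165) = 7.80274 m.
The plate makes 15° with the vertical, i.e. θ = 90° − 15° = 75° to the horizontal. Measuring y along the incline from the free-surface line, vertical depth h = y·sinθ with sinθ = 0.965926.
Along the incline, y_c = h_c/sinθ = 7.80274/0.965926 = 8.07799 m.
The centroid lies 2.15/2 = 1.075 m below the top edge, so the top edge sits at y_top = 8.07799 − 1.075 = 7.00299 m along the incline.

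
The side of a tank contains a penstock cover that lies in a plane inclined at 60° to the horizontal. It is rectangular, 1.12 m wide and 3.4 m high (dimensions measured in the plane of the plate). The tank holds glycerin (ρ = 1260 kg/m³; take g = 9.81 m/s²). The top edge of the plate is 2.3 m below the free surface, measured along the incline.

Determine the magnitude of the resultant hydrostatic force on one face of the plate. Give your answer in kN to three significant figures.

F ≈ 163 kN

γ = ρg = 1260 × 9.81 / 1000 = 12.3606 kN/m³.
Let θ = 60° be the plate's angle to the horizontal; measure y along the incline from where the plane meets the free surface. Vertical depth h = y·sinθ with sinθ = 0.866025.
The centroid lies 3.4/2 = 1.7 m below the top edge, so y_c = 2.3 + 1.7 = 4 m and h_c = 4 × 0.866025 = 3.4641 m.
A = 1.12 × 3.4 = 3.808 m².
Resultant F = γ·h_c·A = 12.3606 × 3.4641 × 3.808 = 163.052 kN.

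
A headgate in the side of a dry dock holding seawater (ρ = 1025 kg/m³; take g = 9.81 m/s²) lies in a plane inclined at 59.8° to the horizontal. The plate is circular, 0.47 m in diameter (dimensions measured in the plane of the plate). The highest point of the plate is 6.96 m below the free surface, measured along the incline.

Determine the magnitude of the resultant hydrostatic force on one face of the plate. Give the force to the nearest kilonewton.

F ≈ 11 kN

γ = ρg = 1025 × 9.81 / 1000 = 10.05525 kN/m³.
Let θ = 59.8° be the plate's angle to the horizontal; measure y along the incline from where the plane meets the free surface. Vertical depth h = y·sinθ with sinθ = 0.864275.
The centroid is at the centre, 0.235 m below the top of the plate, so y_c = 6.96 + 0.235 = 7.195 m and h_c = 7.195 × 0.864275 = 6.21846 m.
A = π(0.235)² = 0.173494 m².
Resultant F = γ·h_c·A = 10.05525 × 6.21846 × 0.173494 = 10.8483 kN.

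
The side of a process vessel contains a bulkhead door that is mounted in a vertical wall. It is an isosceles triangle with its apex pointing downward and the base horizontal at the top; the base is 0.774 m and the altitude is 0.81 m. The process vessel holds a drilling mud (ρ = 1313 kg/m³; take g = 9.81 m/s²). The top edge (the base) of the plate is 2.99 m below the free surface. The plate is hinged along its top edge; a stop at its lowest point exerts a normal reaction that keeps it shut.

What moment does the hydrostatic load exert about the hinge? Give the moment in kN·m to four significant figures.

M ≈ 3.701 kN·m

γ = ρg = 1313 × 9.81 / 1000 = 12.88053 kN/m³.
With the apex down, the centroid sits h/3 = 0.81/3 = 0.27 m below the base (the top edge), so the centroid depth is h_c = 2.99 + 0.27 = 3.26 m.
A = ½ × 0.774 × 0.81 = 0.31347 m².
Resultant F = γ·h_c·A = 12.88053 × 3.26 × 0.31347 = 13.1628 kN.
I_c = b·h³/36 = 0.774 × 0.81³/36 = 0.011426 m⁴.
Centre of pressure: y_p = y_c + I_c/(y_c·A) = 3.26 + 0.011426/(3.26 × 0.31347) = 3.26 + 0.011181 = 3.27118 m along the plane.
The resultant acts 0.27 + 0.011181 = 0.281181 m (along the plate) below the hinge at the top edge, so the moment about the hinge is M = F × 0.281181 = 13.1628 × 0.281181 = 3.70113 kN·m.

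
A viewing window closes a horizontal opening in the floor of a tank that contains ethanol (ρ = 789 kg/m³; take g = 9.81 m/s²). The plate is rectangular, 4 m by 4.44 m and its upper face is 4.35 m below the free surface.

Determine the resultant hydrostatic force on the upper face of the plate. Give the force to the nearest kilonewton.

γ = ρg = 789 × 9.81 / 1000 = 7.74009 kN/m³.
The plate is horizontal, so pressure is uniform at p = γ·h = 7.74009 × 4.35 = 33.6694 kN/m².
A = 4 × 4.44 = 17.76 m².
F = p·A = 33.6694 × 17.76 = 597.969 kN.

F ≈ 598 kN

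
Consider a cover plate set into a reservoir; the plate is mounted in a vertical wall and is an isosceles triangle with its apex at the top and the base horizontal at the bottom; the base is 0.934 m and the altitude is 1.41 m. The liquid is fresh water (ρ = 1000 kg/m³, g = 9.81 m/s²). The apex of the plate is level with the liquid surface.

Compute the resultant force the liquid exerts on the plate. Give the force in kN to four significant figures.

γ = ρg = 1000 × 9.81 = 9810 N/m³ = 9.81 kN/m³.
With the apex up, the centroid sits 2h/3 = 2 × 1.41/3 = 0.94 m below the apex, so the centroid depth is h_c = 0.94 m.
A = ½ × 0.934 × 1.41 = 0.65847 m².
Resultant F = γ·h_c·A = 9.81 × 0.94 × 0.65847 = 6.07202 kN.

F ≈ 6.072 kN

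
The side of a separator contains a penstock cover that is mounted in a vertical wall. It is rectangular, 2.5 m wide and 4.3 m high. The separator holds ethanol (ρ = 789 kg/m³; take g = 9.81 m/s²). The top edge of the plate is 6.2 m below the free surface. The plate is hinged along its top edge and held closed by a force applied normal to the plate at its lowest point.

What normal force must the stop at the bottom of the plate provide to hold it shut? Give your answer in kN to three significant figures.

γ = ρg = 789 × 9.81 / 1000 = 7.74009 kN/m³.
The centroid lies 4.3/2 = 2.15 m below the top edge, so the centroid depth is h_c = 6.2 + 2.15 = 8.35 m.
A = 2.5 × 4.3 = 10.75 m².
Resultant F = γ·h_c·A = 7.74009 × 8.35 × 10.75 = 694.77 kN.
I_c = b·h³/12 = 2.5 × 4.3³/12 = 16.564 m⁴.
Centre of pressure: y_p = y_c + I_c/(y_c·A) = 8.35 + 16.564/(8.35 × 10.75) = 8.35 + 0.184531 = 8.53453 m along the plane.
The resultant acts 2.15 + 0.184531 = 2.33453 m (along the plate) below the hinge at the top edge, so the moment about the hinge is M = F × 2.33453 = 694.77 × 2.33453 = 1621.96 kN·m.
A normal force at the bottom, 4.3 m from the hinge, must supply this moment: P = 1621.96/4.3 = 377.2 kN.

P ≈ 377 kN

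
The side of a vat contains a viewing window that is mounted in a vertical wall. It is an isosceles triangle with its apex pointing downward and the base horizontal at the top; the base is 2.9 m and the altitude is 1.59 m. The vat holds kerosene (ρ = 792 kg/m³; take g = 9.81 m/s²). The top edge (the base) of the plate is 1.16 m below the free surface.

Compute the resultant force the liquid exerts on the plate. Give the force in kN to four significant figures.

γ = ρg = 792 × 9.81 / 1000 = 7.76952 kN/m³.
With the apex down, the centroid sits h/3 = 1.59/3 = 0.53 m below the base (the top edge), so the centroid depth is h_c = 1.16 + 0.53 = 1.69 m.
A = ½ × 2.9 × 1.59 = 2.3055 m².
Resultant F = γ·h_c·A = 7.76952 × 1.69 × 2.3055 = 30.2723 kN.

F ≈ 30.27 kN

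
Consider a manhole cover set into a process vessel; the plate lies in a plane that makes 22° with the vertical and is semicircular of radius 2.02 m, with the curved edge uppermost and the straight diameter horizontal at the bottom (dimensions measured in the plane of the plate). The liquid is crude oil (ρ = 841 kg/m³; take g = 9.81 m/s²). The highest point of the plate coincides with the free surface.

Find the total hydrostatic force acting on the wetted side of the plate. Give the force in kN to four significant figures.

γ = ρg = 841 × 9.81 / 1000 = 8.25021 kN/m³.
The plate makes 22° with the vertical, i.e. θ = 90° − 22° = 68° to the horizontal. Measuring y along the incline from the free-surface line, vertical depth h = y·sinθ with sinθ = 0.927184.
The centroid lies 4r/(3π) = 0.857315 m above the diameter, so r − 4r/(3π) = 2.02 − 0.857315 = 1.16268 m below the topmost point, so y_c = 1.16268 m and h_c = 1.16268 × 0.927184 = 1.07802 m.
A = πr²/2 = π × 2.02²/2 = 6.40948 m².
Resultant F = γ·h_c·A = 8.25021 × 1.07802 × 6.40948 = 57.0052 kN.

F ≈ 57.01 kN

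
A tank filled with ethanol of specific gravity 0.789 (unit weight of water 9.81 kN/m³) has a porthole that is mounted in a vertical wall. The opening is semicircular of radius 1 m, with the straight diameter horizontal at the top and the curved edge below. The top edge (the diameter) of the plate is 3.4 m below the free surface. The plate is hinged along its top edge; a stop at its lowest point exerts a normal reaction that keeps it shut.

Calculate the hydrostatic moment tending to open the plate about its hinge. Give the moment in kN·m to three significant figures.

γ = 0.789 × 9.81 = 7.74009 kN/m³.
The centroid of a semicircle lies 4r/(3π) = 0.424413 m from the diameter, here below the top edge, so the centroid depth is h_c = 3.4 + 0.424413 = 3.82441 m.
A = πr²/2 = π × 1²/2 = 1.5708 m².
Resultant F = γ·h_c·A = 7.74009 × 3.82441 × 1.5708 = 46.4977 kN.
I_c = (π/8 − 8/(9π))·r⁴ = 0.109757 × 1⁴ = 0.109757 m⁴.
Centre of pressure: y_p = y_c + I_c/(y_c·A) = 3.82441 + 0.109757/(3.82441 × 1.5708) = 3.82441 + 0.0182704 = 3.84268 m along the plane.
The resultant acts 0.424413 + 0.0182704 = 0.442683 m (along the plate) below the hinge at the top edge, so the moment about the hinge is M = F × 0.442683 = 46.4977 × 0.442683 = 20.5837 kN·m.

M ≈ 20.6 kN·m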